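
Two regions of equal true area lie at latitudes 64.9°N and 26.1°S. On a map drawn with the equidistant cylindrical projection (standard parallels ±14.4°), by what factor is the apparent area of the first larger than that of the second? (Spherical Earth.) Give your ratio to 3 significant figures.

With standard parallel φ₀ = 14.4°, the equirectangular projection gives x = Rλ cos φ₀, y = Rφ, so h = 1 and k = cos 14.4° / cos φ.
Areal scale at 64.9°: h·k = 1.000 × 2.283 = 2.283.
Areal scale at 26.1°: h·k = 1.000 × 1.079 = 1.079.
Ratio = 2.283/1.079 ≈ 2.12.

2.12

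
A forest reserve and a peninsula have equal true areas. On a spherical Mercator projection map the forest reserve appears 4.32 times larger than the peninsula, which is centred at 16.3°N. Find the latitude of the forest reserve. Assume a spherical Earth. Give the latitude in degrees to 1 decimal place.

For equal true areas on Mercator, apparent areas scale as sec²φ, so the ratio is cos²φ₂ / cos²φ₁.
cos²φ₂ / cos²φ₁ = 4.32  ⇒  cos φ₁ = cos 16.3° / √4.32 = 0.9598/2.078 = 0.4618.
φ₁ = arccos(0.4618) ≈ 62.5°.

62.5°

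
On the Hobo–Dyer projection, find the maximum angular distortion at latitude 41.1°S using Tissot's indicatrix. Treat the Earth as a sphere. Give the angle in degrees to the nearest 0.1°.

5.9°

The Hobo–Dyer projection is cylindrical equal-area with φ₀ = 37.5°. For cylindrical equal-area with standard parallel φ₀, h = cos φ / cos φ₀ and k = cos φ₀ / cos φ, so h·k = 1.
At 41.1°: h = 0.9498, k = 1.053; principal scales a = 1.053, b = 0.9498.
sin(ω/2) = (a − b)/(a + b) = 0.1030/2.003 = 0.05141, so ω = 2 arcsin(0.05141) ≈ 5.9°.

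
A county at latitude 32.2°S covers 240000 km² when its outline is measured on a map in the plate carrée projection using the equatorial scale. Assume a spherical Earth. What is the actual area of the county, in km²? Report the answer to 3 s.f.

203000 km²

In the plate carrée (x = Rλ, y = Rφ), meridians are true-scale (h = 1) and parallels are stretched by k = sec φ.
Areal scale = h·k = 1 × sec φ; at 32.2°, h = 1.000, k = 1.182, so h·k = 1.182.
True area = apparent / (areal scale) = 240000 / 1.182 ≈ 203000 km².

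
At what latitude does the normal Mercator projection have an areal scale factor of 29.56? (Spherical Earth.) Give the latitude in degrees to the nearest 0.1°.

79.4°

Mercator areal scale is sec²φ.
sec²φ = 29.56  ⇒  cos²φ = 0.03383  ⇒  cos φ = 0.1839.
φ = arccos(0.1839) ≈ 79.4°.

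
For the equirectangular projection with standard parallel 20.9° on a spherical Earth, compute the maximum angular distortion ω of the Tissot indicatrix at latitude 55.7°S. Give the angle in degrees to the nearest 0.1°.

28.7°

In the equirectangular projection with standard parallel φ₀ = 20.9° (x = Rλ cos φ₀, y = Rφ), meridians are true-scale (h = 1) and the parallel scale is k = cos φ₀ / cos φ.
At 55.7°: h = 1.000, k = 1.658; principal scales a = 1.658, b = 1.000.
sin(ω/2) = (a − b)/(a + b) = 0.6578/2.658 = 0.2475, so ω = 2 arcsin(0.2475) ≈ 28.7°.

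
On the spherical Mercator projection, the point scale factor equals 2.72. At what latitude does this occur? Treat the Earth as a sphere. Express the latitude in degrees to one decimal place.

68.4°

Mercator scale is k = sec φ = 1/cos φ.
1/cos φ = 2.72  ⇒  cos φ = 0.3676  ⇒  φ = arccos(0.3676) ≈ 68.4°.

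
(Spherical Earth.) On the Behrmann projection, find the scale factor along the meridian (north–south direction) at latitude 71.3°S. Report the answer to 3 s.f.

The Behrmann projection is cylindrical equal-area with φ₀ = 30°. A cylindrical equal-area projection with standard parallel φ₀ has meridian scale h = cos φ / cos φ₀ and parallel scale k = cos φ₀ / cos φ (so areas are preserved, h·k = 1).
h = cos 71.3° / cos 30° = 0.3206/0.8660 = 0.3702.

0.370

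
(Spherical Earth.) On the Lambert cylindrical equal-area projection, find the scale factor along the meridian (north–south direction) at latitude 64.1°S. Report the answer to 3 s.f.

0.437

The Lambert cylindrical equal-area projection is the cylindrical equal-area projection with its standard parallel at the equator (φ₀ = 0). A cylindrical equal-area projection with standard parallel φ₀ has meridian scale h = cos φ / cos φ₀ and parallel scale k = cos φ₀ / cos φ (so areas are preserved, h·k = 1).
h = cos 64.1° / cos 0° = 0.4368/1.000 = 0.4368.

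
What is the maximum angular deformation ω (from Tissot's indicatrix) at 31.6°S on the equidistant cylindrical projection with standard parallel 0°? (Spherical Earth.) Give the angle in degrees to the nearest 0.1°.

9.2°

Plate carrée maps x = Rλ, y = Rφ. The meridian scale is h = 1 and the parallel scale is k = 1/cos φ = sec φ.
At 31.6°: h = 1.000, k = 1.174; principal scales a = 1.174, b = 1.000.
sin(ω/2) = (a − b)/(a + b) = 0.1741/2.174 = 0.08007, so ω = 2 arcsin(0.08007) ≈ 9.2°.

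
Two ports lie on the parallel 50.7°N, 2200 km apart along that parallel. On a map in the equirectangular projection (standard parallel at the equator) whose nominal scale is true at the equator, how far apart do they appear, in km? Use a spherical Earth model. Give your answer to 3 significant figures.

For the equirectangular projection with φ₀ = 0 (plate carrée), h = 1 along meridians and k = sec φ along parallels.
Along the parallel, k = sec 50.7° = 1/0.6334 = 1.579.
Map distance = 2200 × 1.579 ≈ 3470 km.

3470 km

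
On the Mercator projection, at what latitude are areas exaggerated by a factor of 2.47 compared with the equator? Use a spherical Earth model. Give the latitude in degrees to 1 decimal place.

50.5°

Mercator areal scale is sec²φ.
sec²φ = 2.47  ⇒  cos²φ = 0.4049  ⇒  cos φ = 0.6363.
φ = arccos(0.6363) ≈ 50.5°.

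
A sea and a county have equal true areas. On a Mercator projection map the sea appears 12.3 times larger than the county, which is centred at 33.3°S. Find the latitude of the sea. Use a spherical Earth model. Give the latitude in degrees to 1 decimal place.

76.2°

On Mercator, (apparent₁)/(apparent₂) = sec²φ₁ / sec²φ₂ when true areas are equal.
cos²φ₂ / cos²φ₁ = 12.3  ⇒  cos φ₁ = cos 33.3° / √12.3 = 0.8358/3.507 = 0.2383.
φ₁ = arccos(0.2383) ≈ 76.2°.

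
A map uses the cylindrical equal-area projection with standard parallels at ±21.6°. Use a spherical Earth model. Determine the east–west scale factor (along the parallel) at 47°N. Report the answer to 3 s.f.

1.36

A cylindrical equal-area projection with standard parallel φ₀ has meridian scale h = cos φ / cos φ₀ and parallel scale k = cos φ₀ / cos φ (so areas are preserved, h·k = 1).
k = cos 21.6° / cos 47° = 0.9298/0.6820 = 1.363.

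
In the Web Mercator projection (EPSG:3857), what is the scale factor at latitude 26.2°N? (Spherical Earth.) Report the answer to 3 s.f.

1.11

Mercator is conformal, so the point scale is isotropic: h = k = sec φ = 1/cos φ.
k = 1/cos 26.2° = 1/0.8973 = 1.115.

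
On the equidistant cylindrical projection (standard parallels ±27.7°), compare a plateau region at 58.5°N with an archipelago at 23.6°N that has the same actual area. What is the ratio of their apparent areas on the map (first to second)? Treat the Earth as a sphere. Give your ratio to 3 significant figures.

With standard parallel φ₀ = 27.7°, the equirectangular projection gives x = Rλ cos φ₀, y = Rφ, so h = 1 and k = cos 27.7° / cos φ.
Areal scale at 58.5°: h·k = 1.000 × 1.695 = 1.695.
Areal scale at 23.6°: h·k = 1.000 × 0.9662 = 0.9662.
Ratio = 1.695/0.9662 ≈ 1.75.

1.75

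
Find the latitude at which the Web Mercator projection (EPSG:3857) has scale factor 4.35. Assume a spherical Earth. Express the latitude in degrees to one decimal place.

76.7°

Mercator scale is k = sec φ = 1/cos φ.
1/cos φ = 4.35  ⇒  cos φ = 0.2299  ⇒  φ = arccos(0.2299) ≈ 76.7°.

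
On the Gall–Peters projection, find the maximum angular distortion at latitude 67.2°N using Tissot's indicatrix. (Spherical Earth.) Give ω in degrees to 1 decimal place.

65.1°

Gall–Peters is a cylindrical equal-area projection with standard parallels at ±45°. A cylindrical equal-area projection with standard parallel φ₀ has meridian scale h = cos φ / cos φ₀ and parallel scale k = cos φ₀ / cos φ (so areas are preserved, h·k = 1).
At 67.2°: h = 0.5480, k = 1.825; principal scales a = 1.825, b = 0.5480.
sin(ω/2) = (a − b)/(a + b) = 1.277/2.373 = 0.5381, so ω = 2 arcsin(0.5381) ≈ 65.1°.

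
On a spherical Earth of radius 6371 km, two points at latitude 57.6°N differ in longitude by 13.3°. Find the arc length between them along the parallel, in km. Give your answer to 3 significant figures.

Arc length along a parallel = R cos φ · Δλ (with Δλ in radians).
= 6371 × cos 57.6° × (13.3° × π/180) = 6371 × 0.5358 × 0.2321 ≈ 792 km.

792 km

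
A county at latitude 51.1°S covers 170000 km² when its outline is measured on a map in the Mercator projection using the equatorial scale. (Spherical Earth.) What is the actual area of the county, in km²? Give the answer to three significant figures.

67000 km²

The Mercator projection is conformal; its linear scale factor is the same in every direction and equals sec φ = 1/cos φ.
Areal scale = k² = sec²φ = 1/cos²(51.1°) = 1/0.6280² = 2.536.
True area = apparent / (areal scale) = 170000 / 2.536 ≈ 67000 km².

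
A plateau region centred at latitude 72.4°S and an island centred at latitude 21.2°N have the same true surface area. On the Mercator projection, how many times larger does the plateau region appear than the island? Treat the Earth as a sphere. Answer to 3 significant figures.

9.51

Mercator is conformal with k = sec φ, so areal scale = k² = sec²φ.
At 72.4°: sec²(72.4°) = 1/0.3024² = 10.94.
At 21.2°: sec²(21.2°) = 1/0.9323² = 1.150.
Ratio = 10.94/1.150 = cos²(21.2°)/cos²(72.4°) ≈ 9.51.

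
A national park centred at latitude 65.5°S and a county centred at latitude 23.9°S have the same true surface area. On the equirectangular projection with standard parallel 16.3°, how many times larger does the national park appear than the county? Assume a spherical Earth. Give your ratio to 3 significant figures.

The equidistant cylindrical projection with φ₀ = 16.3° has h = 1 (meridians true) and k = cos φ₀ / cos φ along parallels.
Areal scale at 65.5°: h·k = 1.000 × 2.314 = 2.314.
Areal scale at 23.9°: h·k = 1.000 × 1.050 = 1.050.
Ratio = 2.314/1.050 ≈ 2.20.

2.20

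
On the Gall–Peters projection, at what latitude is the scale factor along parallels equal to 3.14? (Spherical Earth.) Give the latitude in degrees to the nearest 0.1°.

77.0°

The Gall–Peters projection is cylindrical equal-area with φ₀ = 45°. Cylindrical equal-area (φ₀ = 45°): h = cos φ / cos 45° along meridians, k = cos 45° / cos φ along parallels; h·k = 1.
k = cos φ₀ / cos φ = 3.14  ⇒  cos φ = cos 45° / 3.14 = 0.2252.
φ = arccos(0.2252) ≈ 77.0°.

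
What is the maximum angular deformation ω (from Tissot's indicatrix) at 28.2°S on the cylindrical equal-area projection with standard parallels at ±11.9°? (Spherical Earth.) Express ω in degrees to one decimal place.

A cylindrical equal-area projection with standard parallel φ₀ has meridian scale h = cos φ / cos φ₀ and parallel scale k = cos φ₀ / cos φ (so areas are preserved, h·k = 1).
At 28.2°: h = 0.9007, k = 1.110; principal scales a = 1.110, b = 0.9007.
sin(ω/2) = (a − b)/(a + b) = 0.2096/2.011 = 0.1042, so ω = 2 arcsin(0.1042) ≈ 12.0°.

12.0°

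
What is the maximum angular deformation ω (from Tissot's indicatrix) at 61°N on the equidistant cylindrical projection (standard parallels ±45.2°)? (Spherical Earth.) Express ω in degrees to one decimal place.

With standard parallel φ₀ = 45.2°, the equirectangular projection gives x = Rλ cos φ₀, y = Rφ, so h = 1 and k = cos 45.2° / cos φ.
At 61°: h = 1.000, k = 1.453; principal scales a = 1.453, b = 1.000.
sin(ω/2) = (a − b)/(a + b) = 0.4534/2.453 = 0.1848, so ω = 2 arcsin(0.1848) ≈ 21.3°.

21.3°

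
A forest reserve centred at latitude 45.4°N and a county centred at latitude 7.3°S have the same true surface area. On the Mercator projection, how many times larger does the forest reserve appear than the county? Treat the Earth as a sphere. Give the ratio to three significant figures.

2.00

Mercator is conformal with k = sec φ, so areal scale = k² = sec²φ.
At 45.4°: sec²(45.4°) = 1/0.7022² = 2.028.
At 7.3°: sec²(7.3°) = 1/0.9919² = 1.016.
Ratio = 2.028/1.016 = cos²(7.3°)/cos²(45.4°) ≈ 2.00.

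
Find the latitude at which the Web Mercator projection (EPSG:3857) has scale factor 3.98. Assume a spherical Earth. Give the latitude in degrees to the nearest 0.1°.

Mercator scale is k = sec φ = 1/cos φ.
1/cos φ = 3.98  ⇒  cos φ = 0.2513  ⇒  φ = arccos(0.2513) ≈ 75.4°.

75.4°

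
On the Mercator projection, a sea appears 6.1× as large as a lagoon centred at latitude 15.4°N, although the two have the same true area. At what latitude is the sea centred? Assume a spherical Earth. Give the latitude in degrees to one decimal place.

Mercator areal scale is sec²φ, so apparent-area ratio = sec²φ₁ / sec²φ₂ = cos²φ₂ / cos²φ₁.
cos²φ₂ / cos²φ₁ = 6.1  ⇒  cos φ₁ = cos 15.4° / √6.1 = 0.9641/2.470 = 0.3904.
φ₁ = arccos(0.3904) ≈ 67.0°.

67.0°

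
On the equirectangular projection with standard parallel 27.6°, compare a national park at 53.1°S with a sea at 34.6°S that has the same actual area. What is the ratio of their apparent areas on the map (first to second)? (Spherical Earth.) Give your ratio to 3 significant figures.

1.37

With standard parallel φ₀ = 27.6°, the equirectangular projection gives x = Rλ cos φ₀, y = Rφ, so h = 1 and k = cos 27.6° / cos φ.
Areal scale at 53.1°: h·k = 1.000 × 1.476 = 1.476.
Areal scale at 34.6°: h·k = 1.000 × 1.077 = 1.077.
Ratio = 1.476/1.077 ≈ 1.37.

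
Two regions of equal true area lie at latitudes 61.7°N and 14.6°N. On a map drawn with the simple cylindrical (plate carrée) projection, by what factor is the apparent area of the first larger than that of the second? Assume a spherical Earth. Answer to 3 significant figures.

For the equirectangular projection with φ₀ = 0 (plate carrée), h = 1 along meridians and k = sec φ along parallels.
Areal scale at 61.7°: h·k = 1.000 × 2.109 = 2.109.
Areal scale at 14.6°: h·k = 1.000 × 1.033 = 1.033.
Ratio = 2.109/1.033 ≈ 2.04.

2.04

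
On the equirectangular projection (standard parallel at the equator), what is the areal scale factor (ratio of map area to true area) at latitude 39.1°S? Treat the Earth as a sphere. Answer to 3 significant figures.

In the plate carrée (x = Rλ, y = Rφ), meridians are true-scale (h = 1) and parallels are stretched by k = sec φ.
Areal scale = h·k = 1 × sec φ; at 39.1°, h = 1.000, k = 1.289, so h·k = 1.289.

1.29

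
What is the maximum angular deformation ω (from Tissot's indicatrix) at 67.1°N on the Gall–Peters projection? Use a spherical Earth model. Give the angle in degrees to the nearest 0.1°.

64.7°

Gall–Peters is a cylindrical equal-area projection with standard parallels at ±45°. Cylindrical equal-area (φ₀ = 45°): h = cos φ / cos 45° along meridians, k = cos 45° / cos φ along parallels; h·k = 1.
At 67.1°: h = 0.5503, k = 1.817; principal scales a = 1.817, b = 0.5503.
sin(ω/2) = (a − b)/(a + b) = 1.267/2.367 = 0.5351, so ω = 2 arcsin(0.5351) ≈ 64.7°.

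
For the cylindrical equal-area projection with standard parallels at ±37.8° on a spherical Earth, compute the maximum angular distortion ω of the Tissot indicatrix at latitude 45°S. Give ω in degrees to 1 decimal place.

12.7°

Cylindrical equal-area (φ₀ = 37.8°): h = cos φ / cos 37.8° along meridians, k = cos 37.8° / cos φ along parallels; h·k = 1.
At 45°: h = 0.8949, k = 1.117; principal scales a = 1.117, b = 0.8949.
sin(ω/2) = (a − b)/(a + b) = 0.2226/2.012 = 0.1106, so ω = 2 arcsin(0.1106) ≈ 12.7°.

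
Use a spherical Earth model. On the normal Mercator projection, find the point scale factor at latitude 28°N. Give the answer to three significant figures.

1.13

For Mercator, h = k = sec φ (a conformal cylindrical projection has a single point scale, 1/cos φ).
k = 1/cos 28° = 1/0.8829 = 1.133.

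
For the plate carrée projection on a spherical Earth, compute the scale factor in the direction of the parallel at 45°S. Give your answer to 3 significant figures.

1.41

Plate carrée maps x = Rλ, y = Rφ. The meridian scale is h = 1 and the parallel scale is k = 1/cos φ = sec φ.
k = 1/cos 45° = 1/0.7071 = 1.414.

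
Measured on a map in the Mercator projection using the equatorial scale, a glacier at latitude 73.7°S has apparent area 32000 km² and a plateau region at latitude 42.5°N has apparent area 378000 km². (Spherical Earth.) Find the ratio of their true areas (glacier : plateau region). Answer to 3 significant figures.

On Mercator the areal scale is sec²φ, so true area = apparent × cos²φ.
True area of glacier: 32000 × cos²(73.7°) = 32000 × 0.07877 = 2521 km².
True area of plateau region: 378000 × cos²(42.5°) = 378000 × 0.5436 = 205500 km².
Ratio = 2521 / 205500 ≈ 0.0123.

0.0123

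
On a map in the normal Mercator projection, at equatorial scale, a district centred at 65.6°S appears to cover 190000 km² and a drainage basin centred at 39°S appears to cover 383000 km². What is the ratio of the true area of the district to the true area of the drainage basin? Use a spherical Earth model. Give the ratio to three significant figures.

0.140

Since Mercator area scale is 1/cos²φ, the true area equals the apparent area multiplied by cos²φ.
True area of district: 190000 × cos²(65.6°) = 190000 × 0.1707 = 32420 km².
True area of drainage basin: 383000 × cos²(39°) = 383000 × 0.6040 = 231300 km².
Ratio = 32420 / 231300 ≈ 0.140.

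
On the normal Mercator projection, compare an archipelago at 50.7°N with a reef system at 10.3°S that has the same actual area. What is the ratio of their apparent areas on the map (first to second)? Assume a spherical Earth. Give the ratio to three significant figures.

2.41

Mercator is conformal with k = sec φ, so areal scale = k² = sec²φ.
At 50.7°: sec²(50.7°) = 1/0.6334² = 2.493.
At 10.3°: sec²(10.3°) = 1/0.9839² = 1.033.
Ratio = 2.493/1.033 = cos²(10.3°)/cos²(50.7°) ≈ 2.41.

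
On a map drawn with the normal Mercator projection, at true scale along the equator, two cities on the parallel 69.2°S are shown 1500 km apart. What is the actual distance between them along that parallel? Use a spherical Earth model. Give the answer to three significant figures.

For Mercator, h = k = sec φ (a conformal cylindrical projection has a single point scale, 1/cos φ).
Along the parallel at 69.2°, map distances are exaggerated by k = sec 69.2° = 2.816.
True distance = 1500 / 2.816 = 1500 × cos 69.2° ≈ 533 km.

533 km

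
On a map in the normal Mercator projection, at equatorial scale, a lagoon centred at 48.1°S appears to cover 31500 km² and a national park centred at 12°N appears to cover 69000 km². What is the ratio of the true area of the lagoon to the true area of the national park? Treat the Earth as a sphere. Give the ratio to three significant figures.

0.213

Mercator's areal exaggeration is sec²φ; hence true area = (apparent area) · cos²φ.
True area of lagoon: 31500 × cos²(48.1°) = 31500 × 0.4460 = 14050 km².
True area of national park: 69000 × cos²(12°) = 69000 × 0.9568 = 66020 km².
Ratio = 14050 / 66020 ≈ 0.213.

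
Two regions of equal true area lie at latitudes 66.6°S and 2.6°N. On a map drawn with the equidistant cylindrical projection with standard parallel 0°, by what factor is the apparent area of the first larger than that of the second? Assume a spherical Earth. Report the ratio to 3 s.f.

In the plate carrée (x = Rλ, y = Rφ), meridians are true-scale (h = 1) and parallels are stretched by k = sec φ.
Areal scale at 66.6°: h·k = 1.000 × 2.518 = 2.518.
Areal scale at 2.6°: h·k = 1.000 × 1.001 = 1.001.
Ratio = 2.518/1.001 ≈ 2.52.

2.52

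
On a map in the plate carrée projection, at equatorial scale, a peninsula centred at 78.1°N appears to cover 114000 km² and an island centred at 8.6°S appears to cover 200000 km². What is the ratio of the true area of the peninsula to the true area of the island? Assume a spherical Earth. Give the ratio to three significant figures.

0.119

Plate carrée has h = 1 and k = sec φ, giving areal scale sec φ; true area = (apparent area) · cos φ.
True area of peninsula: 114000 × cos(78.1°) = 114000 × 0.2062 = 23510 km².
True area of island: 200000 × cos(8.6°) = 200000 × 0.9888 = 197800 km².
Ratio = 23510 / 197800 ≈ 0.119.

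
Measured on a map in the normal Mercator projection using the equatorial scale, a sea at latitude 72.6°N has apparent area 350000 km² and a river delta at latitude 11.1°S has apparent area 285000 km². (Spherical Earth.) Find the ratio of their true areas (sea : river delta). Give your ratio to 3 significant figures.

0.114

Since Mercator area scale is 1/cos²φ, the true area equals the apparent area multiplied by cos²φ.
True area of sea: 350000 × cos²(72.6°) = 350000 × 0.08943 = 31300 km².
True area of river delta: 285000 × cos²(11.1°) = 285000 × 0.9629 = 274400 km².
Ratio = 31300 / 274400 ≈ 0.114.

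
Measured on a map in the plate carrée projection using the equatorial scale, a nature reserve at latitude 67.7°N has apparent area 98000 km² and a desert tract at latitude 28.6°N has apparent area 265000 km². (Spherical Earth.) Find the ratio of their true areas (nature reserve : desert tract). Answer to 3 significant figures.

On the plate carrée, areal scale = h·k = 1 × sec φ, so true area = apparent × cos φ.
True area of nature reserve: 98000 × cos(67.7°) = 98000 × 0.3795 = 37190 km².
True area of desert tract: 265000 × cos(28.6°) = 265000 × 0.8780 = 232700 km².
Ratio = 37190 / 232700 ≈ 0.160.

0.160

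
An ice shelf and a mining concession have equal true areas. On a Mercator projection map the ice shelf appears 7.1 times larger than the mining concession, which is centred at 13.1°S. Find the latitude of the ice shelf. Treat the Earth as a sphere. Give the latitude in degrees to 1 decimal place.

68.6°

Mercator areal scale is sec²φ, so apparent-area ratio = sec²φ₁ / sec²φ₂ = cos²φ₂ / cos²φ₁.
cos²φ₂ / cos²φ₁ = 7.1  ⇒  cos φ₁ = cos 13.1° / √7.1 = 0.9740/2.665 = 0.3655.
φ₁ = arccos(0.3655) ≈ 68.6°.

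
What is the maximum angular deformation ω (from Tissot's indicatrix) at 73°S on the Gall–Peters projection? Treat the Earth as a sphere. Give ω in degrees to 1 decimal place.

90.1°

The Gall–Peters projection is cylindrical equal-area with φ₀ = 45°. Cylindrical equal-area (φ₀ = 45°): h = cos φ / cos 45° along meridians, k = cos 45° / cos φ along parallels; h·k = 1.
At 73°: h = 0.4135, k = 2.419; principal scales a = 2.419, b = 0.4135.
sin(ω/2) = (a − b)/(a + b) = 2.005/2.832 = 0.7080, so ω = 2 arcsin(0.7080) ≈ 90.1°.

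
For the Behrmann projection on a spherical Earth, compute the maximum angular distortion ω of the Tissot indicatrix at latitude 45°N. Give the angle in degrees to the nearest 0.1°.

Behrmann is a cylindrical equal-area projection with standard parallels at ±30°. Cylindrical equal-area (φ₀ = 30°): h = cos φ / cos 30° along meridians, k = cos 30° / cos φ along parallels; h·k = 1.
At 45°: h = 0.8165, k = 1.225; principal scales a = 1.225, b = 0.8165.
sin(ω/2) = (a − b)/(a + b) = 0.4082/2.041 = 0.2000, so ω = 2 arcsin(0.2000) ≈ 23.1°.

23.1°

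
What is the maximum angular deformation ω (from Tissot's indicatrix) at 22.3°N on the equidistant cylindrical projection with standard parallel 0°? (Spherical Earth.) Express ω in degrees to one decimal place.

In the plate carrée (x = Rλ, y = Rφ), meridians are true-scale (h = 1) and parallels are stretched by k = sec φ.
At 22.3°: h = 1.000, k = 1.081; principal scales a = 1.081, b = 1.000.
sin(ω/2) = (a − b)/(a + b) = 0.08084/2.081 = 0.03885, so ω = 2 arcsin(0.03885) ≈ 4.5°.

4.5°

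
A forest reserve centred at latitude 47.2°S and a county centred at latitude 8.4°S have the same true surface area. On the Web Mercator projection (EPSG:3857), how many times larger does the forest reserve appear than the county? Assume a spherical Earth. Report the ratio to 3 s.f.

On Mercator, area is exaggerated by sec²φ = 1/cos²φ.
At 47.2°: sec²(47.2°) = 1/0.6794² = 2.166.
At 8.4°: sec²(8.4°) = 1/0.9893² = 1.022.
Ratio = 2.166/1.022 = cos²(8.4°)/cos²(47.2°) ≈ 2.12.

2.12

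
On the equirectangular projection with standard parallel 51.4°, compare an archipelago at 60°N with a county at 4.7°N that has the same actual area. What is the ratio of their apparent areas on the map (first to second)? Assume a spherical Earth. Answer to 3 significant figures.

1.99

The equidistant cylindrical projection with φ₀ = 51.4° has h = 1 (meridians true) and k = cos φ₀ / cos φ along parallels.
Areal scale at 60°: h·k = 1.000 × 1.248 = 1.248.
Areal scale at 4.7°: h·k = 1.000 × 0.6260 = 0.6260.
Ratio = 1.248/0.6260 ≈ 1.99.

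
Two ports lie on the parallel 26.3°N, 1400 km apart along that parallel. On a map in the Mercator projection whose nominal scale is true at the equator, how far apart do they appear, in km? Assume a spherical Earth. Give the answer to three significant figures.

1560 km

The Mercator projection is conformal; its linear scale factor is the same in every direction and equals sec φ = 1/cos φ.
Along the parallel, k = sec 26.3° = 1/0.8965 = 1.115.
Map distance = 1400 × 1.115 ≈ 1560 km.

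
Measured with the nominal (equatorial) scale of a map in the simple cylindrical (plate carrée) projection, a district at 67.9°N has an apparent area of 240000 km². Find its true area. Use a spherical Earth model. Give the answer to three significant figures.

90300 km²

For the equirectangular projection with φ₀ = 0 (plate carrée), h = 1 along meridians and k = sec φ along parallels.
Areal scale = h·k = 1 × sec φ; at 67.9°, h = 1.000, k = 2.658, so h·k = 2.658.
True area = apparent / (areal scale) = 240000 / 2.658 ≈ 90300 km².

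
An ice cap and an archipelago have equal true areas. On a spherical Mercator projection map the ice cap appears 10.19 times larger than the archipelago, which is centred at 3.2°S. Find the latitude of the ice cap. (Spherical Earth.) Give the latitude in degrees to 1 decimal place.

71.8°

Mercator areal scale is sec²φ, so apparent-area ratio = sec²φ₁ / sec²φ₂ = cos²φ₂ / cos²φ₁.
cos²φ₂ / cos²φ₁ = 10.19  ⇒  cos φ₁ = cos 3.2° / √10.19 = 0.9984/3.192 = 0.3128.
φ₁ = arccos(0.3128) ≈ 71.8°.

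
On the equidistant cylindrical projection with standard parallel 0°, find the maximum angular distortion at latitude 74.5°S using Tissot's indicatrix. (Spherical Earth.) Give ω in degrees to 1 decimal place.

Plate carrée maps x = Rλ, y = Rφ. The meridian scale is h = 1 and the parallel scale is k = 1/cos φ = sec φ.
At 74.5°: h = 1.000, k = 3.742; principal scales a = 3.742, b = 1.000.
sin(ω/2) = (a − b)/(a + b) = 2.742/4.742 = 0.5782, so ω = 2 arcsin(0.5782) ≈ 70.7°.

70.7°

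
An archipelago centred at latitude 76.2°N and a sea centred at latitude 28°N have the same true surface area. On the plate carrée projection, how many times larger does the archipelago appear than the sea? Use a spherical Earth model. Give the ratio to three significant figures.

Plate carrée maps x = Rλ, y = Rφ. The meridian scale is h = 1 and the parallel scale is k = 1/cos φ = sec φ.
Areal scale at 76.2°: h·k = 1.000 × 4.192 = 4.192.
Areal scale at 28°: h·k = 1.000 × 1.133 = 1.133.
Ratio = 4.192/1.133 ≈ 3.70.

3.70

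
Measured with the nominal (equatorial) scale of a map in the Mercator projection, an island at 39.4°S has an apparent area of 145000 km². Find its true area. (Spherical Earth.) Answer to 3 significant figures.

Mercator is conformal, so the point scale is isotropic: h = k = sec φ = 1/cos φ.
Areal scale = k² = sec²φ = 1/cos²(39.4°) = 1/0.7727² = 1.675.
True area = apparent / (areal scale) = 145000 / 1.675 ≈ 86600 km².

86600 km²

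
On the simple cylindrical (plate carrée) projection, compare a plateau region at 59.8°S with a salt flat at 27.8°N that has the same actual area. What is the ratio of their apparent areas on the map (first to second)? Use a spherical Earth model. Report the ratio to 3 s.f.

1.76

In the plate carrée (x = Rλ, y = Rφ), meridians are true-scale (h = 1) and parallels are stretched by k = sec φ.
Areal scale at 59.8°: h·k = 1.000 × 1.988 = 1.988.
Areal scale at 27.8°: h·k = 1.000 × 1.130 = 1.130.
Ratio = 1.988/1.130 ≈ 1.76.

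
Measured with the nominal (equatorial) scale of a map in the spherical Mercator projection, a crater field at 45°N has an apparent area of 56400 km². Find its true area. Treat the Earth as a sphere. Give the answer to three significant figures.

28200 km²

For Mercator, h = k = sec φ (a conformal cylindrical projection has a single point scale, 1/cos φ).
Areal scale = k² = sec²φ = 1/cos²(45°) = 1/0.7071² = 2.000.
True area = apparent / (areal scale) = 56400 / 2.000 ≈ 28200 km².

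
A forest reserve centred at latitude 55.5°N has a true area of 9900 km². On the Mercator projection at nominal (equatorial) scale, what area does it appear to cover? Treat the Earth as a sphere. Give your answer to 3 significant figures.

30900 km²

The Mercator projection is conformal; its linear scale factor is the same in every direction and equals sec φ = 1/cos φ.
Areal scale = k² = sec²φ = 1/cos²(55.5°) = 1/0.5664² = 3.117.
Apparent area = 9900 × 3.117 ≈ 30900 km².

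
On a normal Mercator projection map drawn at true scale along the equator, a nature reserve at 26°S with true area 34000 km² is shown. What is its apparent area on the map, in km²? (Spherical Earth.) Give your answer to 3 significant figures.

42100 km²

For Mercator, h = k = sec φ (a conformal cylindrical projection has a single point scale, 1/cos φ).
Areal scale = k² = sec²φ = 1/cos²(26°) = 1/0.8988² = 1.238.
Apparent area = 34000 × 1.238 ≈ 42100 km².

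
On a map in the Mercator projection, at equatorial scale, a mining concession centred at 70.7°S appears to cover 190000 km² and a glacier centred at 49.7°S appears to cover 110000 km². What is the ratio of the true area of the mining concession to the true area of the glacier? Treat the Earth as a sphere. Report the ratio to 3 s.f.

On Mercator the areal scale is sec²φ, so true area = apparent × cos²φ.
True area of mining concession: 190000 × cos²(70.7°) = 190000 × 0.1092 = 20760 km².
True area of glacier: 110000 × cos²(49.7°) = 110000 × 0.4183 = 46020 km².
Ratio = 20760 / 46020 ≈ 0.451.

0.451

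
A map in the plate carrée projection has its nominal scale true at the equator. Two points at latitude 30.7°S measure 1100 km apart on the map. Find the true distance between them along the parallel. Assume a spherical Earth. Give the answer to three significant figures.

For the equirectangular projection with φ₀ = 0 (plate carrée), h = 1 along meridians and k = sec φ along parallels.
Along the parallel at 30.7°, map distances are exaggerated by k = sec 30.7° = 1.163.
True distance = 1100 / 1.163 = 1100 × cos 30.7° ≈ 946 km.

946 km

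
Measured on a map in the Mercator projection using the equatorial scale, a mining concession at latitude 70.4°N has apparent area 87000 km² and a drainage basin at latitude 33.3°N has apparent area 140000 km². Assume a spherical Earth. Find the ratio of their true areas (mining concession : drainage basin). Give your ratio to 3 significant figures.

0.100

On Mercator the areal scale is sec²φ, so true area = apparent × cos²φ.
True area of mining concession: 87000 × cos²(70.4°) = 87000 × 0.1125 = 9790 km².
True area of drainage basin: 140000 × cos²(33.3°) = 140000 × 0.6986 = 97800 km².
Ratio = 9790 / 97800 ≈ 0.100.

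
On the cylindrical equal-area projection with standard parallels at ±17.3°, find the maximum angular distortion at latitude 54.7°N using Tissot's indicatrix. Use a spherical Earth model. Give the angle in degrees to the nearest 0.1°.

For cylindrical equal-area with standard parallel φ₀, h = cos φ / cos φ₀ and k = cos φ₀ / cos φ, so h·k = 1.
At 54.7°: h = 0.6052, k = 1.652; principal scales a = 1.652, b = 0.6052.
sin(ω/2) = (a − b)/(a + b) = 1.047/2.257 = 0.4638, so ω = 2 arcsin(0.4638) ≈ 55.3°.

55.3°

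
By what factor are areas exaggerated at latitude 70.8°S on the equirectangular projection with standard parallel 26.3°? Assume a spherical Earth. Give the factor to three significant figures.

2.73

The equidistant cylindrical projection with φ₀ = 26.3° has h = 1 (meridians true) and k = cos φ₀ / cos φ along parallels.
Areal scale = h·k = 1 × cos φ₀ / cos φ; at 70.8°, h = 1.000, k = 2.726, so h·k = 2.726.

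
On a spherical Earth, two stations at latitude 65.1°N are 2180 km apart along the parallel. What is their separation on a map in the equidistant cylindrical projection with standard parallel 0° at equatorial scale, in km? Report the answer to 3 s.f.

5180 km

For the equirectangular projection with φ₀ = 0 (plate carrée), h = 1 along meridians and k = sec φ along parallels.
Along the parallel, k = sec 65.1° = 1/0.4210 = 2.375.
Map distance = 2180 × 2.375 ≈ 5180 km.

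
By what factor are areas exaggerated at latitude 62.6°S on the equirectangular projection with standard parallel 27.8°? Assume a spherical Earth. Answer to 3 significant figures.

1.92

In the equirectangular projection with standard parallel φ₀ = 27.8° (x = Rλ cos φ₀, y = Rφ), meridians are true-scale (h = 1) and the parallel scale is k = cos φ₀ / cos φ.
Areal scale = h·k = 1 × cos φ₀ / cos φ; at 62.6°, h = 1.000, k = 1.922, so h·k = 1.922.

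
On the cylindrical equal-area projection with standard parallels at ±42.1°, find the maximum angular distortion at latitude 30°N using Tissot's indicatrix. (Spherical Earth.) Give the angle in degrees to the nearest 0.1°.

For cylindrical equal-area with standard parallel φ₀, h = cos φ / cos φ₀ and k = cos φ₀ / cos φ, so h·k = 1.
At 30°: h = 1.167, k = 0.8568; principal scales a = 1.167, b = 0.8568.
sin(ω/2) = (a − b)/(a + b) = 0.3104/2.024 = 0.1534, so ω = 2 arcsin(0.1534) ≈ 17.6°.

17.6°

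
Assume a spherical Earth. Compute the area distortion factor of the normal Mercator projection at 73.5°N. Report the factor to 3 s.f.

12.4

The Mercator projection is conformal; its linear scale factor is the same in every direction and equals sec φ = 1/cos φ.
Areal scale = k² = sec²φ = 1/cos²(73.5°) = 1/0.2840² = 12.40.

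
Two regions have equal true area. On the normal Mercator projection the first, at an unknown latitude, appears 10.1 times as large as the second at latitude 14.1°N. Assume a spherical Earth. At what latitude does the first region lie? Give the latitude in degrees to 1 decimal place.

For equal true areas on Mercator, apparent areas scale as sec²φ, so the ratio is cos²φ₂ / cos²φ₁.
cos²φ₂ / cos²φ₁ = 10.1  ⇒  cos φ₁ = cos 14.1° / √10.1 = 0.9699/3.178 = 0.3052.
φ₁ = arccos(0.3052) ≈ 72.2°.

72.2°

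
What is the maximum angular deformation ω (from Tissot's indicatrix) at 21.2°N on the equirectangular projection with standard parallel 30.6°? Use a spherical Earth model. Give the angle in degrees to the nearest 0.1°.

The equidistant cylindrical projection with φ₀ = 30.6° has h = 1 (meridians true) and k = cos φ₀ / cos φ along parallels.
At 21.2°: h = 1.000, k = 0.9232; principal scales a = 1.000, b = 0.9232.
sin(ω/2) = (a − b)/(a + b) = 0.07678/1.923 = 0.03992, so ω = 2 arcsin(0.03992) ≈ 4.6°.

4.6°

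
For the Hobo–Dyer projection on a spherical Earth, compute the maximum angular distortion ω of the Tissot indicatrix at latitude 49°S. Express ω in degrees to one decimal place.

21.6°

The Hobo–Dyer projection is cylindrical equal-area with φ₀ = 37.5°. Cylindrical equal-area (φ₀ = 37.5°): h = cos φ / cos 37.5° along meridians, k = cos 37.5° / cos φ along parallels; h·k = 1.
At 49°: h = 0.8269, k = 1.209; principal scales a = 1.209, b = 0.8269.
sin(ω/2) = (a − b)/(a + b) = 0.3823/2.036 = 0.1878, so ω = 2 arcsin(0.1878) ≈ 21.6°.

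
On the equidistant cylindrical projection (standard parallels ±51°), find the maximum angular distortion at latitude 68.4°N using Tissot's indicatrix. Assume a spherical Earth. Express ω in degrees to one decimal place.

30.4°

The equidistant cylindrical projection with φ₀ = 51° has h = 1 (meridians true) and k = cos φ₀ / cos φ along parallels.
At 68.4°: h = 1.000, k = 1.710; principal scales a = 1.710, b = 1.000.
sin(ω/2) = (a − b)/(a + b) = 0.7095/2.710 = 0.2619, so ω = 2 arcsin(0.2619) ≈ 30.4°.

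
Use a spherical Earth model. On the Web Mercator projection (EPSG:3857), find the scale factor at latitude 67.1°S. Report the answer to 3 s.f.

2.57

The Mercator projection is conformal; its linear scale factor is the same in every direction and equals sec φ = 1/cos φ.
k = 1/cos 67.1° = 1/0.3891 = 2.570.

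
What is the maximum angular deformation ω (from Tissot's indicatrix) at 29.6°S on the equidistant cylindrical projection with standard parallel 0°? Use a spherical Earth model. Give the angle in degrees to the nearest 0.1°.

For the equirectangular projection with φ₀ = 0 (plate carrée), h = 1 along meridians and k = sec φ along parallels.
At 29.6°: h = 1.000, k = 1.150; principal scales a = 1.150, b = 1.000.
sin(ω/2) = (a − b)/(a + b) = 0.1501/2.150 = 0.06981, so ω = 2 arcsin(0.06981) ≈ 8.0°.

8.0°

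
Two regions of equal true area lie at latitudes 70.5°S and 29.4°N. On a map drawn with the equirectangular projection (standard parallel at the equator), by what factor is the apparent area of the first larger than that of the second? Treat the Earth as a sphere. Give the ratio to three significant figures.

2.61

Plate carrée maps x = Rλ, y = Rφ. The meridian scale is h = 1 and the parallel scale is k = 1/cos φ = sec φ.
Areal scale at 70.5°: h·k = 1.000 × 2.996 = 2.996.
Areal scale at 29.4°: h·k = 1.000 × 1.148 = 1.148.
Ratio = 2.996/1.148 ≈ 2.61.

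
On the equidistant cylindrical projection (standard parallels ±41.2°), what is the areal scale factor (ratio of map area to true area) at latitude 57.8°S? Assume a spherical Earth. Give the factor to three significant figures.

1.41

The equidistant cylindrical projection with φ₀ = 41.2° has h = 1 (meridians true) and k = cos φ₀ / cos φ along parallels.
Areal scale = h·k = 1 × cos φ₀ / cos φ; at 57.8°, h = 1.000, k = 1.412, so h·k = 1.412.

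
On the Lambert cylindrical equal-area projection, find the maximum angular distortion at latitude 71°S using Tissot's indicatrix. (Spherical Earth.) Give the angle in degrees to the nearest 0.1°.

The Lambert cylindrical equal-area projection is the cylindrical equal-area projection with its standard parallel at the equator (φ₀ = 0). A cylindrical equal-area projection with standard parallel φ₀ has meridian scale h = cos φ / cos φ₀ and parallel scale k = cos φ₀ / cos φ (so areas are preserved, h·k = 1).
At 71°: h = 0.3256, k = 3.072; principal scales a = 3.072, b = 0.3256.
sin(ω/2) = (a − b)/(a + b) = 2.746/3.397 = 0.8083, so ω = 2 arcsin(0.8083) ≈ 107.9°.

107.9°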